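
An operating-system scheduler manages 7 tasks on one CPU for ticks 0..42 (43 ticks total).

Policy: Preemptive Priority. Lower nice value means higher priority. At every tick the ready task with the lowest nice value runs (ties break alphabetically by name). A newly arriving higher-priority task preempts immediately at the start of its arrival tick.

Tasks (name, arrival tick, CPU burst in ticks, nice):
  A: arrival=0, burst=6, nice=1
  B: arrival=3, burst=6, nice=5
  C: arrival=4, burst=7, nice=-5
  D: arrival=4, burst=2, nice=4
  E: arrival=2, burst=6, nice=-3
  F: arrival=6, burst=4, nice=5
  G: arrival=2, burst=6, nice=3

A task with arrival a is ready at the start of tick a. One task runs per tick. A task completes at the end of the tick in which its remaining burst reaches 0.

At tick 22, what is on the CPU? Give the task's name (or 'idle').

running at tick 22 = G

t=0: ready={A} → run A
t=1: ready={A} → run A
t=2: ready={A,E,G} → run E
t=3: ready={A,B,E,G} → run E
t=4: ready={A,B,C,D,E,G} → run C
t=5: ready={A,B,C,D,E,G} → run C
t=6: ready={A,B,C,D,E,F,G} → run C
t=7: ready={A,B,C,D,E,F,G} → run C
t=8: ready={A,B,C,D,E,F,G} → run C
t=9: ready={A,B,C,D,E,F,G} → run C
t=10: ready={A,B,C,D,E,F,G} → run C
t=11: ready={A,B,D,E,F,G} → run E
t=12: ready={A,B,D,E,F,G} → run E
t=13: ready={A,B,D,E,F,G} → run E
t=14: ready={A,B,D,E,F,G} → run E
t=15: ready={A,B,D,F,G} → run A
t=16: ready={A,B,D,F,G} → run A
t=17: ready={A,B,D,F,G} → run A
t=18: ready={A,B,D,F,G} → run A
t=19: ready={B,D,F,G} → run G
t=20: ready={B,D,F,G} → run G
t=21: ready={B,D,F,G} → run G
t=22: ready={B,D,F,G} → run G
t=23: ready={B,D,F,G} → run G
t=24: ready={B,D,F,G} → run G
t=25: ready={B,D,F} → run D
t=26: ready={B,D,F} → run D
t=27: ready={B,F} → run B
t=28: ready={B,F} → run B
t=29: ready={B,F} → run B
t=30: ready={B,F} → run B
t=31: ready={B,F} → run B
t=32: ready={B,F} → run B
t=33: ready={F} → run F
t=34: ready={F} → run F
t=35: ready={F} → run F
t=36: ready={F} → run F
t=37: (idle)
t=38: (idle)
t=39: (idle)
t=40: (idle)
t=41: (idle)
t=42: (idle)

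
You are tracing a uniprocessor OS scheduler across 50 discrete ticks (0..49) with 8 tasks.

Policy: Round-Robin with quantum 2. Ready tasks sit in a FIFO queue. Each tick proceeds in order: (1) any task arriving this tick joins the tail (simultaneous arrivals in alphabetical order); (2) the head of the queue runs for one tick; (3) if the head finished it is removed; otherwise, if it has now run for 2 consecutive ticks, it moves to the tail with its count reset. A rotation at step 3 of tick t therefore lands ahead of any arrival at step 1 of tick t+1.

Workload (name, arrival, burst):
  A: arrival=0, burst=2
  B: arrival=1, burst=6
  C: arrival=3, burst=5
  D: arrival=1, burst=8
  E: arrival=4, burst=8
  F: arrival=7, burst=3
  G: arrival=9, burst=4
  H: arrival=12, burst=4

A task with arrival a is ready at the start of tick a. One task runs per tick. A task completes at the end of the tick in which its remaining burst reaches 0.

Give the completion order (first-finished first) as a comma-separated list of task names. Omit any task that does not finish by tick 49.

t=0: queue=[A] q_used=0 → run A
t=1: queue=[A,B,D] q_used=1 → run A
t=2: queue=[B,D] q_used=0 → run B
t=3: queue=[B,D,C] q_used=1 → run B
t=4: queue=[D,C,B,E] q_used=0 → run D
t=5: queue=[D,C,B,E] q_used=1 → run D
t=6: queue=[C,B,E,D] q_used=0 → run C
t=7: queue=[C,B,E,D,F] q_used=1 → run C
t=8: queue=[B,E,D,F,C] q_used=0 → run B
t=9: queue=[B,E,D,F,C,G] q_used=1 → run B
t=10: queue=[E,D,F,C,G,B] q_used=0 → run E
t=11: queue=[E,D,F,C,G,B] q_used=1 → run E
t=12: queue=[D,F,C,G,B,E,H] q_used=0 → run D
t=13: queue=[D,F,C,G,B,E,H] q_used=1 → run D
t=14: queue=[F,C,G,B,E,H,D] q_used=0 → run F
t=15: queue=[F,C,G,B,E,H,D] q_used=1 → run F
t=16: queue=[C,G,B,E,H,D,F] q_used=0 → run C
t=17: queue=[C,G,B,E,H,D,F] q_used=1 → run C
t=18: queue=[G,B,E,H,D,F,C] q_used=0 → run G
t=19: queue=[G,B,E,H,D,F,C] q_used=1 → run G
t=20: queue=[B,E,H,D,F,C,G] q_used=0 → run B
t=21: queue=[B,E,H,D,F,C,G] q_used=1 → run B
t=22: queue=[E,H,D,F,C,G] q_used=0 → run E
t=23: queue=[E,H,D,F,C,G] q_used=1 → run E
t=24: queue=[H,D,F,C,G,E] q_used=0 → run H
t=25: queue=[H,D,F,C,G,E] q_used=1 → run H
t=26: queue=[D,F,C,G,E,H] q_used=0 → run D
t=27: queue=[D,F,C,G,E,H] q_used=1 → run D
t=28: queue=[F,C,G,E,H,D] q_used=0 → run F
t=29: queue=[C,G,E,H,D] q_used=0 → run C
t=30: queue=[G,E,H,D] q_used=0 → run G
t=31: queue=[G,E,H,D] q_used=1 → run G
t=32: queue=[E,H,D] q_used=0 → run E
t=33: queue=[E,H,D] q_used=1 → run E
t=34: queue=[H,D,E] q_used=0 → run H
t=35: queue=[H,D,E] q_used=1 → run H
t=36: queue=[D,E] q_used=0 → run D
t=37: queue=[D,E] q_used=1 → run D
t=38: queue=[E] q_used=0 → run E
t=39: queue=[E] q_used=1 → run E
t=40: (idle)
t=41: (idle)
t=42: (idle)
t=43: (idle)
t=44: (idle)
t=45: (idle)
t=46: (idle)
t=47: (idle)
t=48: (idle)
t=49: (idle)

completion order = A, B, F, C, G, H, D, E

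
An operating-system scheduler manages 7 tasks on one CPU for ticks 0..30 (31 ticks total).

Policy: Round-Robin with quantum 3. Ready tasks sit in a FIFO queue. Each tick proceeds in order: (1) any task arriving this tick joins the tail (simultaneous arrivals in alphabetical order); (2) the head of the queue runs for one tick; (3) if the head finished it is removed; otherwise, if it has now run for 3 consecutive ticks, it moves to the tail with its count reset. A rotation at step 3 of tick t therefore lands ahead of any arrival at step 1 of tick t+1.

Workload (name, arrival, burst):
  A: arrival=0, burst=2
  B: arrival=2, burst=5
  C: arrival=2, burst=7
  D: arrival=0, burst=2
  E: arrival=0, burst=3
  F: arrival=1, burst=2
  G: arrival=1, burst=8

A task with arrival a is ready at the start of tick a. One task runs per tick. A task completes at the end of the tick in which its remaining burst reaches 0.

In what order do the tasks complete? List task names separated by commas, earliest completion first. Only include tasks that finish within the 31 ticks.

t=0: queue=[A,D,E] q_used=0 → run A
t=1: queue=[A,D,E,F,G] q_used=1 → run A
t=2: queue=[D,E,F,G,B,C] q_used=0 → run D
t=3: queue=[D,E,F,G,B,C] q_used=1 → run D
t=4: queue=[E,F,G,B,C] q_used=0 → run E
t=5: queue=[E,F,G,B,C] q_used=1 → run E
t=6: queue=[E,F,G,B,C] q_used=2 → run E
t=7: queue=[F,G,B,C] q_used=0 → run F
t=8: queue=[F,G,B,C] q_used=1 → run F
t=9: queue=[G,B,C] q_used=0 → run G
t=10: queue=[G,B,C] q_used=1 → run G
t=11: queue=[G,B,C] q_used=2 → run G
t=12: queue=[B,C,G] q_used=0 → run B
t=13: queue=[B,C,G] q_used=1 → run B
t=14: queue=[B,C,G] q_used=2 → run B
t=15: queue=[C,G,B] q_used=0 → run C
t=16: queue=[C,G,B] q_used=1 → run C
t=17: queue=[C,G,B] q_used=2 → run C
t=18: queue=[G,B,C] q_used=0 → run G
t=19: queue=[G,B,C] q_used=1 → run G
t=20: queue=[G,B,C] q_used=2 → run G
t=21: queue=[B,C,G] q_used=0 → run B
t=22: queue=[B,C,G] q_used=1 → run B
t=23: queue=[C,G] q_used=0 → run C
t=24: queue=[C,G] q_used=1 → run C
t=25: queue=[C,G] q_used=2 → run C
t=26: queue=[G,C] q_used=0 → run G
t=27: queue=[G,C] q_used=1 → run G
t=28: queue=[C] q_used=0 → run C
t=29: (idle)
t=30: (idle)

completion order = A, D, E, F, B, G, C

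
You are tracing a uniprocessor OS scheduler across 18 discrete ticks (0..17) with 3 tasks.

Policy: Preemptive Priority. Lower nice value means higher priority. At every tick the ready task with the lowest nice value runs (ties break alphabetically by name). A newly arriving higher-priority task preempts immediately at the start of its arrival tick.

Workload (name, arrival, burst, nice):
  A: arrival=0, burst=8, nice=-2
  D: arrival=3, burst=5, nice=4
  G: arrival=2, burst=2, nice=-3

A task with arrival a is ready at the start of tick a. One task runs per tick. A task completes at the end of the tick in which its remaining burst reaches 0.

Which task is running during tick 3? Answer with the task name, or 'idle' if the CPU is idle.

running at tick 3 = G

t=0: ready={A} → run A
t=1: ready={A} → run A
t=2: ready={A,G} → run G
t=3: ready={A,D,G} → run G
t=4: ready={A,D} → run A
t=5: ready={A,D} → run A
t=6: ready={A,D} → run A
t=7: ready={A,D} → run A
t=8: ready={A,D} → run A
t=9: ready={A,D} → run A
t=10: ready={D} → run D
t=11: ready={D} → run D
t=12: ready={D} → run D
t=13: ready={D} → run D
t=14: ready={D} → run D
t=15: (idle)
t=16: (idle)
t=17: (idle)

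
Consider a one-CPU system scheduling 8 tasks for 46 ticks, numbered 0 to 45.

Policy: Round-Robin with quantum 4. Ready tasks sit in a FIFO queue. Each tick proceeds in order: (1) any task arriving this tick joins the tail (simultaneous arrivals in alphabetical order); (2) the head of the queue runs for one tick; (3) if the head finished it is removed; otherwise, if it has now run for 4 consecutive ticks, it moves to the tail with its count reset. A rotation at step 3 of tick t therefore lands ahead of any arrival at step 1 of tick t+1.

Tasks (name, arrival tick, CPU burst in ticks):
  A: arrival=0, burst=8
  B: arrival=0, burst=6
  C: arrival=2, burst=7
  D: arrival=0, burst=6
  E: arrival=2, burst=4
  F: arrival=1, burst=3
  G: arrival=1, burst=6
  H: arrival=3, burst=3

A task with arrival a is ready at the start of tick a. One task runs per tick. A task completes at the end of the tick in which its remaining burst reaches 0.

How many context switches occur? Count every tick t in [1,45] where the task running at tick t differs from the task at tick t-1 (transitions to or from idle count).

context switches = 13

t=0: queue=[A,B,D] q_used=0 → run A
t=1: queue=[A,B,D,F,G] q_used=1 → run A
t=2: queue=[A,B,D,F,G,C,E] q_used=2 → run A
t=3: queue=[A,B,D,F,G,C,E,H] q_used=3 → run A
t=4: queue=[B,D,F,G,C,E,H,A] q_used=0 → run B
t=5: queue=[B,D,F,G,C,E,H,A] q_used=1 → run B
t=6: queue=[B,D,F,G,C,E,H,A] q_used=2 → run B
t=7: queue=[B,D,F,G,C,E,H,A] q_used=3 → run B
t=8: queue=[D,F,G,C,E,H,A,B] q_used=0 → run D
t=9: queue=[D,F,G,C,E,H,A,B] q_used=1 → run D
t=10: queue=[D,F,G,C,E,H,A,B] q_used=2 → run D
t=11: queue=[D,F,G,C,E,H,A,B] q_used=3 → run D
t=12: queue=[F,G,C,E,H,A,B,D] q_used=0 → run F
t=13: queue=[F,G,C,E,H,A,B,D] q_used=1 → run F
t=14: queue=[F,G,C,E,H,A,B,D] q_used=2 → run F
t=15: queue=[G,C,E,H,A,B,D] q_used=0 → run G
t=16: queue=[G,C,E,H,A,B,D] q_used=1 → run G
t=17: queue=[G,C,E,H,A,B,D] q_used=2 → run G
t=18: queue=[G,C,E,H,A,B,D] q_used=3 → run G
t=19: queue=[C,E,H,A,B,D,G] q_used=0 → run C
t=20: queue=[C,E,H,A,B,D,G] q_used=1 → run C
t=21: queue=[C,E,H,A,B,D,G] q_used=2 → run C
t=22: queue=[C,E,H,A,B,D,G] q_used=3 → run C
t=23: queue=[E,H,A,B,D,G,C] q_used=0 → run E
t=24: queue=[E,H,A,B,D,G,C] q_used=1 → run E
t=25: queue=[E,H,A,B,D,G,C] q_used=2 → run E
t=26: queue=[E,H,A,B,D,G,C] q_used=3 → run E
t=27: queue=[H,A,B,D,G,C] q_used=0 → run H
t=28: queue=[H,A,B,D,G,C] q_used=1 → run H
t=29: queue=[H,A,B,D,G,C] q_used=2 → run H
t=30: queue=[A,B,D,G,C] q_used=0 → run A
t=31: queue=[A,B,D,G,C] q_used=1 → run A
t=32: queue=[A,B,D,G,C] q_used=2 → run A
t=33: queue=[A,B,D,G,C] q_used=3 → run A
t=34: queue=[B,D,G,C] q_used=0 → run B
t=35: queue=[B,D,G,C] q_used=1 → run B
t=36: queue=[D,G,C] q_used=0 → run D
t=37: queue=[D,G,C] q_used=1 → run D
t=38: queue=[G,C] q_used=0 → run G
t=39: queue=[G,C] q_used=1 → run G
t=40: queue=[C] q_used=0 → run C
t=41: queue=[C] q_used=1 → run C
t=42: queue=[C] q_used=2 → run C
t=43: (idle)
t=44: (idle)
t=45: (idle)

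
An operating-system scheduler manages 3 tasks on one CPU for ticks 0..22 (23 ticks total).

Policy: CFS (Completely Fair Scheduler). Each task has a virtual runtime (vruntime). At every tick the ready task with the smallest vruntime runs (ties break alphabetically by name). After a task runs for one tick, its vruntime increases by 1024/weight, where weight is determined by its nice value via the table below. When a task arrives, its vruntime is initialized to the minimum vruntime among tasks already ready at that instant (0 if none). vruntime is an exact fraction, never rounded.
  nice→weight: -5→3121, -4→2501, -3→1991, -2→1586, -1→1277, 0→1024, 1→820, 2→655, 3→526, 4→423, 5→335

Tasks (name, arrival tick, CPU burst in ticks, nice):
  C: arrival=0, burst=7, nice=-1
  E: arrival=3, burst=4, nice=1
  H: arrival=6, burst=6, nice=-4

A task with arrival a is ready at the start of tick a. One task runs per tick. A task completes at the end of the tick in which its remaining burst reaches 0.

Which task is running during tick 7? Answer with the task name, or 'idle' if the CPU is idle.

t=0: vr[C=0] → run C
t=1: vr[C=1024/1277] → run C
t=2: vr[C=2048/1277] → run C
t=3: vr[C=3072/1277 E=3072/1277] → run C
t=4: vr[C=4096/1277 E=3072/1277] → run E
t=5: vr[C=4096/1277 E=956672/261785] → run C
t=6: vr[C=5120/1277 E=956672/261785 H=956672/261785] → run E
t=7: vr[C=5120/1277 E=1283584/261785 H=956672/261785] → run H
t=8: vr[C=5120/1277 E=1283584/261785 H=64895232/15968885] → run C
t=9: vr[C=6144/1277 E=1283584/261785 H=64895232/15968885] → run H
t=10: vr[C=6144/1277 E=1283584/261785 H=71433472/15968885] → run H
t=11: vr[C=6144/1277 E=1283584/261785 H=77971712/15968885] → run C
t=12: vr[E=1283584/261785 H=77971712/15968885] → run H
t=13: vr[E=1283584/261785 H=84509952/15968885] → run E
t=14: vr[E=1610496/261785 H=84509952/15968885] → run H
t=15: vr[E=1610496/261785 H=91048192/15968885] → run H
t=16: vr[E=1610496/261785] → run E
t=17: (idle)
t=18: (idle)
t=19: (idle)
t=20: (idle)
t=21: (idle)
t=22: (idle)

running at tick 7 = H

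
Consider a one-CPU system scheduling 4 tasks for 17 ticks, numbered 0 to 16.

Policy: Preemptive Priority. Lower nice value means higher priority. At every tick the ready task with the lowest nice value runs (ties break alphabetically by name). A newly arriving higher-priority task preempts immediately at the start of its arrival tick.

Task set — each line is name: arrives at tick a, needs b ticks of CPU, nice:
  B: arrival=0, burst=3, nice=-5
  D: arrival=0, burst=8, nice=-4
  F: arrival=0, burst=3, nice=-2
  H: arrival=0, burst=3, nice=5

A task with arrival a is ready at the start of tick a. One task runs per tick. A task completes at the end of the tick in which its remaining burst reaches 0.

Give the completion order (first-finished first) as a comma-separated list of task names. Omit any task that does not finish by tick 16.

t=0: ready={B,D,F,H} → run B
t=1: ready={B,D,F,H} → run B
t=2: ready={B,D,F,H} → run B
t=3: ready={D,F,H} → run D
t=4: ready={D,F,H} → run D
t=5: ready={D,F,H} → run D
t=6: ready={D,F,H} → run D
t=7: ready={D,F,H} → run D
t=8: ready={D,F,H} → run D
t=9: ready={D,F,H} → run D
t=10: ready={D,F,H} → run D
t=11: ready={F,H} → run F
t=12: ready={F,H} → run F
t=13: ready={F,H} → run F
t=14: ready={H} → run H
t=15: ready={H} → run H
t=16: ready={H} → run H

completion order = B, D, F, H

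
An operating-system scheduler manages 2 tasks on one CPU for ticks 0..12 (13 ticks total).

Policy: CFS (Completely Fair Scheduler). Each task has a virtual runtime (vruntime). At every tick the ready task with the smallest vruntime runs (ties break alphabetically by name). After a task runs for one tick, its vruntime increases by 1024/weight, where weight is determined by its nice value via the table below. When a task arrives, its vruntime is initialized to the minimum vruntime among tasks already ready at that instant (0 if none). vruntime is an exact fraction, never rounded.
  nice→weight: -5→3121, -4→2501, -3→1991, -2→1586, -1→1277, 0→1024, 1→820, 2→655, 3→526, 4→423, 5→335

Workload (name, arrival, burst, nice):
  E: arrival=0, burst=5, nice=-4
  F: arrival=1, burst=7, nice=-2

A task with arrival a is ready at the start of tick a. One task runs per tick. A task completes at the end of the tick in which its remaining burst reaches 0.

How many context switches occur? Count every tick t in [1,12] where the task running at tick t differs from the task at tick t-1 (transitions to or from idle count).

context switches = 6

t=0: vr[E=0] → run E
t=1: vr[E=1024/2501 F=1024/2501] → run E
t=2: vr[E=2048/2501 F=1024/2501] → run F
t=3: vr[E=2048/2501 F=34304/32513] → run E
t=4: vr[E=3072/2501 F=34304/32513] → run F
t=5: vr[E=3072/2501 F=55296/32513] → run E
t=6: vr[E=4096/2501 F=55296/32513] → run E
t=7: vr[F=55296/32513] → run F
t=8: vr[F=76288/32513] → run F
t=9: vr[F=97280/32513] → run F
t=10: vr[F=118272/32513] → run F
t=11: vr[F=139264/32513] → run F
t=12: (idle)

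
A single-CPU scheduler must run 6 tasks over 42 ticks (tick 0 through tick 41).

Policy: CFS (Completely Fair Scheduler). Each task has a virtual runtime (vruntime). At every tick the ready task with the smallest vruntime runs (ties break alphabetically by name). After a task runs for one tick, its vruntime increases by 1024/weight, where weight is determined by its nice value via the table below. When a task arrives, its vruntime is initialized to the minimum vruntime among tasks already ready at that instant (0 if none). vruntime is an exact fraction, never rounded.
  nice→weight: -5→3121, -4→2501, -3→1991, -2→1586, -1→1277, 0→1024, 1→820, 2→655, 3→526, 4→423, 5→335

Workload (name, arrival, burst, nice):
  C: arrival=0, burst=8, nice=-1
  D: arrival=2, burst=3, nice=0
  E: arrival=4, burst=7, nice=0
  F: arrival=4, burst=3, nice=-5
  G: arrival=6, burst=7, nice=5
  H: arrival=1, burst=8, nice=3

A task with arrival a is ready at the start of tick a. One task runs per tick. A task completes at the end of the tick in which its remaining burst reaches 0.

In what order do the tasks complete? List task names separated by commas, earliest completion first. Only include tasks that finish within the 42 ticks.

t=0: vr[C=0] → run C
t=1: vr[C=1024/1277 H=1024/1277] → run C
t=2: vr[C=2048/1277 D=1024/1277 H=1024/1277] → run D
t=3: vr[C=2048/1277 D=2301/1277 H=1024/1277] → run H
t=4: vr[C=2048/1277 D=2301/1277 E=2048/1277 F=2048/1277 H=923136/335851] → run C
t=5: vr[C=3072/1277 D=2301/1277 E=2048/1277 F=2048/1277 H=923136/335851] → run E
t=6: vr[C=3072/1277 D=2301/1277 E=3325/1277 F=2048/1277 G=2048/1277 H=923136/335851] → run F
t=7: vr[C=3072/1277 D=2301/1277 E=3325/1277 F=7699456/3985517 G=2048/1277 H=923136/335851] → run G
t=8: vr[C=3072/1277 D=2301/1277 E=3325/1277 F=7699456/3985517 G=1993728/427795 H=923136/335851] → run D
t=9: vr[C=3072/1277 D=3578/1277 E=3325/1277 F=7699456/3985517 G=1993728/427795 H=923136/335851] → run F
t=10: vr[C=3072/1277 D=3578/1277 E=3325/1277 F=9007104/3985517 G=1993728/427795 H=923136/335851] → run F
t=11: vr[C=3072/1277 D=3578/1277 E=3325/1277 G=1993728/427795 H=923136/335851] → run C
t=12: vr[C=4096/1277 D=3578/1277 E=3325/1277 G=1993728/427795 H=923136/335851] → run E
t=13: vr[C=4096/1277 D=3578/1277 E=4602/1277 G=1993728/427795 H=923136/335851] → run H
t=14: vr[C=4096/1277 D=3578/1277 E=4602/1277 G=1993728/427795 H=1576960/335851] → run D
t=15: vr[C=4096/1277 E=4602/1277 G=1993728/427795 H=1576960/335851] → run C
t=16: vr[C=5120/1277 E=4602/1277 G=1993728/427795 H=1576960/335851] → run E
t=17: vr[C=5120/1277 E=5879/1277 G=1993728/427795 H=1576960/335851] → run C
t=18: vr[C=6144/1277 E=5879/1277 G=1993728/427795 H=1576960/335851] → run E
t=19: vr[C=6144/1277 E=7156/1277 G=1993728/427795 H=1576960/335851] → run G
t=20: vr[C=6144/1277 E=7156/1277 G=3301376/427795 H=1576960/335851] → run H
t=21: vr[C=6144/1277 E=7156/1277 G=3301376/427795 H=2230784/335851] → run C
t=22: vr[C=7168/1277 E=7156/1277 G=3301376/427795 H=2230784/335851] → run E
t=23: vr[C=7168/1277 E=8433/1277 G=3301376/427795 H=2230784/335851] → run C
t=24: vr[E=8433/1277 G=3301376/427795 H=2230784/335851] → run E
t=25: vr[E=9710/1277 G=3301376/427795 H=2230784/335851] → run H
t=26: vr[E=9710/1277 G=3301376/427795 H=2884608/335851] → run E
t=27: vr[G=3301376/427795 H=2884608/335851] → run G
t=28: vr[G=4609024/427795 H=2884608/335851] → run H
t=29: vr[G=4609024/427795 H=3538432/335851] → run H
t=30: vr[G=4609024/427795 H=4192256/335851] → run G
t=31: vr[G=5916672/427795 H=4192256/335851] → run H
t=32: vr[G=5916672/427795 H=4846080/335851] → run G
t=33: vr[G=1444864/85559 H=4846080/335851] → run H
t=34: vr[G=1444864/85559] → run G
t=35: vr[G=8531968/427795] → run G
t=36: (idle)
t=37: (idle)
t=38: (idle)
t=39: (idle)
t=40: (idle)
t=41: (idle)

completion order = F, D, C, E, H, G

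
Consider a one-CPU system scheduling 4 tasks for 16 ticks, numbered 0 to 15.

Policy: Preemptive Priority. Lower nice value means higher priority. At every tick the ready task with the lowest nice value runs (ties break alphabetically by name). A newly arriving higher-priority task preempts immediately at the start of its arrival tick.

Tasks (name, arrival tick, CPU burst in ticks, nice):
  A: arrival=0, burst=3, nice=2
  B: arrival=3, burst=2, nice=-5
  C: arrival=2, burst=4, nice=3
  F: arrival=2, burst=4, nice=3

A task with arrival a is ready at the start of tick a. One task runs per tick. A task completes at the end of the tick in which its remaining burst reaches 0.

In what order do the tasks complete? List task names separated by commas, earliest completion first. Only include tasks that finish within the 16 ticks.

completion order = A, B, C, F

t=0: ready={A} → run A
t=1: ready={A} → run A
t=2: ready={A,C,F} → run A
t=3: ready={B,C,F} → run B
t=4: ready={B,C,F} → run B
t=5: ready={C,F} → run C
t=6: ready={C,F} → run C
t=7: ready={C,F} → run C
t=8: ready={C,F} → run C
t=9: ready={F} → run F
t=10: ready={F} → run F
t=11: ready={F} → run F
t=12: ready={F} → run F
t=13: (idle)
t=14: (idle)
t=15: (idle)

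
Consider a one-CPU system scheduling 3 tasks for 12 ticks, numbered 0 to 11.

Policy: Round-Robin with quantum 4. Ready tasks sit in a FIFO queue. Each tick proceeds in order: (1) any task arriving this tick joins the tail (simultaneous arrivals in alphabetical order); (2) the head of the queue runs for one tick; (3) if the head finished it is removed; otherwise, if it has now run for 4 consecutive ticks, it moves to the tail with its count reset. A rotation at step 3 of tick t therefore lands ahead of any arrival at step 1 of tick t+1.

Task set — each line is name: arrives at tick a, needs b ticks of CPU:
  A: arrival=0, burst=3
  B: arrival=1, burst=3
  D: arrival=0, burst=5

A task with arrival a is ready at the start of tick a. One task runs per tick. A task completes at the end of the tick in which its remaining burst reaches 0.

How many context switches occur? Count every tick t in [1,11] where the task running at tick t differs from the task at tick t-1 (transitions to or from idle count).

context switches = 4

t=0: queue=[A,D] q_used=0 → run A
t=1: queue=[A,D,B] q_used=1 → run A
t=2: queue=[A,D,B] q_used=2 → run A
t=3: queue=[D,B] q_used=0 → run D
t=4: queue=[D,B] q_used=1 → run D
t=5: queue=[D,B] q_used=2 → run D
t=6: queue=[D,B] q_used=3 → run D
t=7: queue=[B,D] q_used=0 → run B
t=8: queue=[B,D] q_used=1 → run B
t=9: queue=[B,D] q_used=2 → run B
t=10: queue=[D] q_used=0 → run D
t=11: (idle)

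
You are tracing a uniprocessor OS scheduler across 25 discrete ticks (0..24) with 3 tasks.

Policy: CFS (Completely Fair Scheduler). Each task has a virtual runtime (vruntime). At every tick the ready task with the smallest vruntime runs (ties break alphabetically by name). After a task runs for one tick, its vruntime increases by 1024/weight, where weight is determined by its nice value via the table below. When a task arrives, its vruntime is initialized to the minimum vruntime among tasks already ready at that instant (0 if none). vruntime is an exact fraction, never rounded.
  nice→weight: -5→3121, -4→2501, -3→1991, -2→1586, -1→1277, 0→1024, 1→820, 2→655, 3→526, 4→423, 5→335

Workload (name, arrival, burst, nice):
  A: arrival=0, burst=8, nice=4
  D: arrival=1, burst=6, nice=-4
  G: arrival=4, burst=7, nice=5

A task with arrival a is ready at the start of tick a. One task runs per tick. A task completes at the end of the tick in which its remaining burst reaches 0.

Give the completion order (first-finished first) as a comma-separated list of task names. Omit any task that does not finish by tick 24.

t=0: vr[A=0] → run A
t=1: vr[A=1024/423 D=1024/423] → run A
t=2: vr[A=2048/423 D=1024/423] → run D
t=3: vr[A=2048/423 D=2994176/1057923] → run D
t=4: vr[A=2048/423 D=3427328/1057923 G=3427328/1057923] → run D
t=5: vr[A=2048/423 D=3860480/1057923 G=3427328/1057923] → run G
t=6: vr[A=2048/423 D=3860480/1057923 G=2231468032/354404205] → run D
t=7: vr[A=2048/423 D=4293632/1057923 G=2231468032/354404205] → run D
t=8: vr[A=2048/423 D=4726784/1057923 G=2231468032/354404205] → run D
t=9: vr[A=2048/423 G=2231468032/354404205] → run A
t=10: vr[A=1024/141 G=2231468032/354404205] → run G
t=11: vr[A=1024/141 G=3314781184/354404205] → run A
t=12: vr[A=4096/423 G=3314781184/354404205] → run G
t=13: vr[A=4096/423 G=4398094336/354404205] → run A
t=14: vr[A=5120/423 G=4398094336/354404205] → run A
t=15: vr[A=2048/141 G=4398094336/354404205] → run G
t=16: vr[A=2048/141 G=5481407488/354404205] → run A
t=17: vr[A=7168/423 G=5481407488/354404205] → run G
t=18: vr[A=7168/423 G=1312944128/70880841] → run A
t=19: vr[G=1312944128/70880841] → run G
t=20: vr[G=7648033792/354404205] → run G
t=21: (idle)
t=22: (idle)
t=23: (idle)
t=24: (idle)

completion order = D, A, G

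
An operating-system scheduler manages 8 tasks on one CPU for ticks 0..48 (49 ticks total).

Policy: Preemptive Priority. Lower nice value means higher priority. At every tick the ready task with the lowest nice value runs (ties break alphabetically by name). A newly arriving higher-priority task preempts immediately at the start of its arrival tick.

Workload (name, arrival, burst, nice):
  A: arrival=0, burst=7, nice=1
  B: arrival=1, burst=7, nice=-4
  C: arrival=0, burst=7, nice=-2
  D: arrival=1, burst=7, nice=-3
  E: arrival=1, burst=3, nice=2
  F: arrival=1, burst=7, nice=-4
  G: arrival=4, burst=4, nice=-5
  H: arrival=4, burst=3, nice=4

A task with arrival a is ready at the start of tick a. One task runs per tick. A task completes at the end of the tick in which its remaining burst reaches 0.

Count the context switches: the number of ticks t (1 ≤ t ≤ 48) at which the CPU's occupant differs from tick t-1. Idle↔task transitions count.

t=0: ready={A,C} → run C
t=1: ready={A,B,C,D,E,F} → run B
t=2: ready={A,B,C,D,E,F} → run B
t=3: ready={A,B,C,D,E,F} → run B
t=4: ready={A,B,C,D,E,F,G,H} → run G
t=5: ready={A,B,C,D,E,F,G,H} → run G
t=6: ready={A,B,C,D,E,F,G,H} → run G
t=7: ready={A,B,C,D,E,F,G,H} → run G
t=8: ready={A,B,C,D,E,F,H} → run B
t=9: ready={A,B,C,D,E,F,H} → run B
t=10: ready={A,B,C,D,E,F,H} → run B
t=11: ready={A,B,C,D,E,F,H} → run B
t=12: ready={A,C,D,E,F,H} → run F
t=13: ready={A,C,D,E,F,H} → run F
t=14: ready={A,C,D,E,F,H} → run F
t=15: ready={A,C,D,E,F,H} → run F
t=16: ready={A,C,D,E,F,H} → run F
t=17: ready={A,C,D,E,F,H} → run F
t=18: ready={A,C,D,E,F,H} → run F
t=19: ready={A,C,D,E,H} → run D
t=20: ready={A,C,D,E,H} → run D
t=21: ready={A,C,D,E,H} → run D
t=22: ready={A,C,D,E,H} → run D
t=23: ready={A,C,D,E,H} → run D
t=24: ready={A,C,D,E,H} → run D
t=25: ready={A,C,D,E,H} → run D
t=26: ready={A,C,E,H} → run C
t=27: ready={A,C,E,H} → run C
t=28: ready={A,C,E,H} → run C
t=29: ready={A,C,E,H} → run C
t=30: ready={A,C,E,H} → run C
t=31: ready={A,C,E,H} → run C
t=32: ready={A,E,H} → run A
t=33: ready={A,E,H} → run A
t=34: ready={A,E,H} → run A
t=35: ready={A,E,H} → run A
t=36: ready={A,E,H} → run A
t=37: ready={A,E,H} → run A
t=38: ready={A,E,H} → run A
t=39: ready={E,H} → run E
t=40: ready={E,H} → run E
t=41: ready={E,H} → run E
t=42: ready={H} → run H
t=43: ready={H} → run H
t=44: ready={H} → run H
t=45: (idle)
t=46: (idle)
t=47: (idle)
t=48: (idle)

context switches = 10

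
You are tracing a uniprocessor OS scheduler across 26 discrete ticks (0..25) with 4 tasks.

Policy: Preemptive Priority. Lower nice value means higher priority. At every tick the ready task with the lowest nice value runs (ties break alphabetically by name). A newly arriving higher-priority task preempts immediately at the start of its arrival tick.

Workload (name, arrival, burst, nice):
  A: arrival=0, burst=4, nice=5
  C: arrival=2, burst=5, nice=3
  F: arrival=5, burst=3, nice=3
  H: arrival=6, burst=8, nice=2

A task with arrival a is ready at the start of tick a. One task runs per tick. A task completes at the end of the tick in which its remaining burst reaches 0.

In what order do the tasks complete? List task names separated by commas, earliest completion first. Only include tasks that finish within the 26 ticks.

completion order = H, C, F, A

t=0: ready={A} → run A
t=1: ready={A} → run A
t=2: ready={A,C} → run C
t=3: ready={A,C} → run C
t=4: ready={A,C} → run C
t=5: ready={A,C,F} → run C
t=6: ready={A,C,F,H} → run H
t=7: ready={A,C,F,H} → run H
t=8: ready={A,C,F,H} → run H
t=9: ready={A,C,F,H} → run H
t=10: ready={A,C,F,H} → run H
t=11: ready={A,C,F,H} → run H
t=12: ready={A,C,F,H} → run H
t=13: ready={A,C,F,H} → run H
t=14: ready={A,C,F} → run C
t=15: ready={A,F} → run F
t=16: ready={A,F} → run F
t=17: ready={A,F} → run F
t=18: ready={A} → run A
t=19: ready={A} → run A
t=20: (idle)
t=21: (idle)
t=22: (idle)
t=23: (idle)
t=24: (idle)
t=25: (idle)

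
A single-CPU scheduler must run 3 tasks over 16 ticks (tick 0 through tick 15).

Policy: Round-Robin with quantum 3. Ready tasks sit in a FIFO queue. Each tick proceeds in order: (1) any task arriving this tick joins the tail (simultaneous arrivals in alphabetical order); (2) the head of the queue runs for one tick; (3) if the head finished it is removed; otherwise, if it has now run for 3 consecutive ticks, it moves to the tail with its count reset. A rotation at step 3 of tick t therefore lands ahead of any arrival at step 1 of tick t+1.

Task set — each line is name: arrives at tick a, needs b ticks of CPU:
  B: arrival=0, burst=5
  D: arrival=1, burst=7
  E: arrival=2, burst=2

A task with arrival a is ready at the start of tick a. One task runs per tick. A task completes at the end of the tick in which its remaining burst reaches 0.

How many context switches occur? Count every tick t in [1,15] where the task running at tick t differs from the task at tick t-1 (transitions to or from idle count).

context switches = 5

t=0: queue=[B] q_used=0 → run B
t=1: queue=[B,D] q_used=1 → run B
t=2: queue=[B,D,E] q_used=2 → run B
t=3: queue=[D,E,B] q_used=0 → run D
t=4: queue=[D,E,B] q_used=1 → run D
t=5: queue=[D,E,B] q_used=2 → run D
t=6: queue=[E,B,D] q_used=0 → run E
t=7: queue=[E,B,D] q_used=1 → run E
t=8: queue=[B,D] q_used=0 → run B
t=9: queue=[B,D] q_used=1 → run B
t=10: queue=[D] q_used=0 → run D
t=11: queue=[D] q_used=1 → run D
t=12: queue=[D] q_used=2 → run D
t=13: queue=[D] q_used=0 → run D
t=14: (idle)
t=15: (idle)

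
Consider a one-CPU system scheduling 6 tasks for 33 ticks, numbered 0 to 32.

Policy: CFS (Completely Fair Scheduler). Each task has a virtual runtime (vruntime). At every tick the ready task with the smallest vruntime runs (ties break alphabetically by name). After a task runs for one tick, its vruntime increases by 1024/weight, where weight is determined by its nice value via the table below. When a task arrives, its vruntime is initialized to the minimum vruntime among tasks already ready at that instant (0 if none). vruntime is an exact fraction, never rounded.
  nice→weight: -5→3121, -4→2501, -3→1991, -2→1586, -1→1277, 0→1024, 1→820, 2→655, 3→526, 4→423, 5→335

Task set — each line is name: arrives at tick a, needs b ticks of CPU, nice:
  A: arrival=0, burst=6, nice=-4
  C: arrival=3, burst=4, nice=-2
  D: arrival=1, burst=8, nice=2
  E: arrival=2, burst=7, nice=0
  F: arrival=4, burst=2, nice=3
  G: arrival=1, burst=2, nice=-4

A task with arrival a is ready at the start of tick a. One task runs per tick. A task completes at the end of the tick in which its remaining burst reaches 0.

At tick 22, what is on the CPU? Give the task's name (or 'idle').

t=0: vr[A=0] → run A
t=1: vr[A=1024/2501 D=1024/2501 G=1024/2501] → run A
t=2: vr[A=2048/2501 D=1024/2501 E=1024/2501 G=1024/2501] → run D
t=3: vr[A=2048/2501 C=1024/2501 D=3231744/1638155 E=1024/2501 G=1024/2501] → run C
t=4: vr[A=2048/2501 C=34304/32513 D=3231744/1638155 E=1024/2501 F=1024/2501 G=1024/2501] → run E
t=5: vr[A=2048/2501 C=34304/32513 D=3231744/1638155 E=3525/2501 F=1024/2501 G=1024/2501] → run F
t=6: vr[A=2048/2501 C=34304/32513 D=3231744/1638155 E=3525/2501 F=1549824/657763 G=1024/2501] → run G
t=7: vr[A=2048/2501 C=34304/32513 D=3231744/1638155 E=3525/2501 F=1549824/657763 G=2048/2501] → run A
t=8: vr[A=3072/2501 C=34304/32513 D=3231744/1638155 E=3525/2501 F=1549824/657763 G=2048/2501] → run G
t=9: vr[A=3072/2501 C=34304/32513 D=3231744/1638155 E=3525/2501 F=1549824/657763] → run C
t=10: vr[A=3072/2501 C=55296/32513 D=3231744/1638155 E=3525/2501 F=1549824/657763] → run A
t=11: vr[A=4096/2501 C=55296/32513 D=3231744/1638155 E=3525/2501 F=1549824/657763] → run E
t=12: vr[A=4096/2501 C=55296/32513 D=3231744/1638155 E=6026/2501 F=1549824/657763] → run A
t=13: vr[A=5120/2501 C=55296/32513 D=3231744/1638155 E=6026/2501 F=1549824/657763] → run C
t=14: vr[A=5120/2501 C=76288/32513 D=3231744/1638155 E=6026/2501 F=1549824/657763] → run D
t=15: vr[A=5120/2501 C=76288/32513 D=5792768/1638155 E=6026/2501 F=1549824/657763] → run A
t=16: vr[C=76288/32513 D=5792768/1638155 E=6026/2501 F=1549824/657763] → run C
t=17: vr[D=5792768/1638155 E=6026/2501 F=1549824/657763] → run F
t=18: vr[D=5792768/1638155 E=6026/2501] → run E
t=19: vr[D=5792768/1638155 E=8527/2501] → run E
t=20: vr[D=5792768/1638155 E=11028/2501] → run D
t=21: vr[D=8353792/1638155 E=11028/2501] → run E
t=22: vr[D=8353792/1638155 E=13529/2501] → run D
t=23: vr[D=10914816/1638155 E=13529/2501] → run E
t=24: vr[D=10914816/1638155 E=16030/2501] → run E
t=25: vr[D=10914816/1638155] → run D
t=26: vr[D=2695168/327631] → run D
t=27: vr[D=16036864/1638155] → run D
t=28: vr[D=18597888/1638155] → run D
t=29: (idle)
t=30: (idle)
t=31: (idle)
t=32: (idle)

running at tick 22 = D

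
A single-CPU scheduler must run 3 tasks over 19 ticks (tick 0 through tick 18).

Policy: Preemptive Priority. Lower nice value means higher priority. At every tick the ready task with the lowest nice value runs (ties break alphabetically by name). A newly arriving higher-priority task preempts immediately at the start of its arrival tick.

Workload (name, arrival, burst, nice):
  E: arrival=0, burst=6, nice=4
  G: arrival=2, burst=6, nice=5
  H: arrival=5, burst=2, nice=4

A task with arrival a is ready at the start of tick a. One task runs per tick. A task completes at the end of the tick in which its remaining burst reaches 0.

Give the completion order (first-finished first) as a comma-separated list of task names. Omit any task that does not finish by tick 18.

t=0: ready={E} → run E
t=1: ready={E} → run E
t=2: ready={E,G} → run E
t=3: ready={E,G} → run E
t=4: ready={E,G} → run E
t=5: ready={E,G,H} → run E
t=6: ready={G,H} → run H
t=7: ready={G,H} → run H
t=8: ready={G} → run G
t=9: ready={G} → run G
t=10: ready={G} → run G
t=11: ready={G} → run G
t=12: ready={G} → run G
t=13: ready={G} → run G
t=14: (idle)
t=15: (idle)
t=16: (idle)
t=17: (idle)
t=18: (idle)

completion order = E, H, G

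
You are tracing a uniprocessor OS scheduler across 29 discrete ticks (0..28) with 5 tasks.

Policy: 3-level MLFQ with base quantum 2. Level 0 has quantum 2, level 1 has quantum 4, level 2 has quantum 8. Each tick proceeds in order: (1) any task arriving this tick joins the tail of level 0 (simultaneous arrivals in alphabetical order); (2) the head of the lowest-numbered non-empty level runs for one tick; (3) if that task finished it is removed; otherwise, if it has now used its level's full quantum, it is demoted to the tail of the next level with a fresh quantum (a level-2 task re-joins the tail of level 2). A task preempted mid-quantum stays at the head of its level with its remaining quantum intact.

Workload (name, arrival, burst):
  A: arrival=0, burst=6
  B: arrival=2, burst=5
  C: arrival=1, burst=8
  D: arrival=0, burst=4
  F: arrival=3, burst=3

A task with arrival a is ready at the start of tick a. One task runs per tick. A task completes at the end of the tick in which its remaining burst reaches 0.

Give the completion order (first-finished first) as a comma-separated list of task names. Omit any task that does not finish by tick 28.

completion order = A, D, B, F, C

t=0: L0/L1/L2 = AD/-/- → run A
t=1: L0/L1/L2 = ADC/-/- → run A
t=2: L0/L1/L2 = DCB/A/- → run D
t=3: L0/L1/L2 = DCBF/A/- → run D
t=4: L0/L1/L2 = CBF/AD/- → run C
t=5: L0/L1/L2 = CBF/AD/- → run C
t=6: L0/L1/L2 = BF/ADC/- → run B
t=7: L0/L1/L2 = BF/ADC/- → run B
t=8: L0/L1/L2 = F/ADCB/- → run F
t=9: L0/L1/L2 = F/ADCB/- → run F
t=10: L0/L1/L2 = -/ADCBF/- → run A
t=11: L0/L1/L2 = -/ADCBF/- → run A
t=12: L0/L1/L2 = -/ADCBF/- → run A
t=13: L0/L1/L2 = -/ADCBF/- → run A
t=14: L0/L1/L2 = -/DCBF/- → run D
t=15: L0/L1/L2 = -/DCBF/- → run D
t=16: L0/L1/L2 = -/CBF/- → run C
t=17: L0/L1/L2 = -/CBF/- → run C
t=18: L0/L1/L2 = -/CBF/- → run C
t=19: L0/L1/L2 = -/CBF/- → run C
t=20: L0/L1/L2 = -/BF/C → run B
t=21: L0/L1/L2 = -/BF/C → run B
t=22: L0/L1/L2 = -/BF/C → run B
t=23: L0/L1/L2 = -/F/C → run F
t=24: L0/L1/L2 = -/-/C → run C
t=25: L0/L1/L2 = -/-/C → run C
t=26: (idle)
t=27: (idle)
t=28: (idle)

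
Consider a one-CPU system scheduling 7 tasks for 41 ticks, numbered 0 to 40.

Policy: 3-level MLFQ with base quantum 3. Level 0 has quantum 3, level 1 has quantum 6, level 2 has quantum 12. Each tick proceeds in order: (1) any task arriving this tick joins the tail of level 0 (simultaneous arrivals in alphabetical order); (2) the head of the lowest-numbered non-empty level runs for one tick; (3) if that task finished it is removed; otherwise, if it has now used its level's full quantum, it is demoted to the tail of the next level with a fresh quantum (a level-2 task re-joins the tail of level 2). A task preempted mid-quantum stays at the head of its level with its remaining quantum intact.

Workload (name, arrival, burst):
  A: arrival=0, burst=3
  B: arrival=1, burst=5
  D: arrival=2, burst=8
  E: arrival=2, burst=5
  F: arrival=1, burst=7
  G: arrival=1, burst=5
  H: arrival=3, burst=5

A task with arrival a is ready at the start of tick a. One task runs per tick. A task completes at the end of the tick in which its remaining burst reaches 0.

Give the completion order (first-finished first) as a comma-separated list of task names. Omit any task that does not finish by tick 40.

t=0: L0/L1/L2 = A/-/- → run A
t=1: L0/L1/L2 = ABFG/-/- → run A
t=2: L0/L1/L2 = ABFGDE/-/- → run A
t=3: L0/L1/L2 = BFGDEH/-/- → run B
t=4: L0/L1/L2 = BFGDEH/-/- → run B
t=5: L0/L1/L2 = BFGDEH/-/- → run B
t=6: L0/L1/L2 = FGDEH/B/- → run F
t=7: L0/L1/L2 = FGDEH/B/- → run F
t=8: L0/L1/L2 = FGDEH/B/- → run F
t=9: L0/L1/L2 = GDEH/BF/- → run G
t=10: L0/L1/L2 = GDEH/BF/- → run G
t=11: L0/L1/L2 = GDEH/BF/- → run G
t=12: L0/L1/L2 = DEH/BFG/- → run D
t=13: L0/L1/L2 = DEH/BFG/- → run D
t=14: L0/L1/L2 = DEH/BFG/- → run D
t=15: L0/L1/L2 = EH/BFGD/- → run E
t=16: L0/L1/L2 = EH/BFGD/- → run E
t=17: L0/L1/L2 = EH/BFGD/- → run E
t=18: L0/L1/L2 = H/BFGDE/- → run H
t=19: L0/L1/L2 = H/BFGDE/- → run H
t=20: L0/L1/L2 = H/BFGDE/- → run H
t=21: L0/L1/L2 = -/BFGDEH/- → run B
t=22: L0/L1/L2 = -/BFGDEH/- → run B
t=23: L0/L1/L2 = -/FGDEH/- → run F
t=24: L0/L1/L2 = -/FGDEH/- → run F
t=25: L0/L1/L2 = -/FGDEH/- → run F
t=26: L0/L1/L2 = -/FGDEH/- → run F
t=27: L0/L1/L2 = -/GDEH/- → run G
t=28: L0/L1/L2 = -/GDEH/- → run G
t=29: L0/L1/L2 = -/DEH/- → run D
t=30: L0/L1/L2 = -/DEH/- → run D
t=31: L0/L1/L2 = -/DEH/- → run D
t=32: L0/L1/L2 = -/DEH/- → run D
t=33: L0/L1/L2 = -/DEH/- → run D
t=34: L0/L1/L2 = -/EH/- → run E
t=35: L0/L1/L2 = -/EH/- → run E
t=36: L0/L1/L2 = -/H/- → run H
t=37: L0/L1/L2 = -/H/- → run H
t=38: (idle)
t=39: (idle)
t=40: (idle)

completion order = A, B, F, G, D, E, H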